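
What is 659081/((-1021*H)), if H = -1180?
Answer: 659081/1204780 ≈ 0.54706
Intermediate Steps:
659081/((-1021*H)) = 659081/((-1021*(-1180))) = 659081/1204780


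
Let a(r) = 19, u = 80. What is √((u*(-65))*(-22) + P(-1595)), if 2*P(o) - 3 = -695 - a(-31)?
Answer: √456178/2 ≈ 337.70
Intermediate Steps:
P(o) = -711/2 (P(o) = 3/2 + (-695 - 1*19)/2 = 3/2 + (-695 - 19)/2 = 3/2 + (½)*(-714) = 3/2 - 357 = -711/2)
√((u*(-65))*(-22) + P(-1595)) = √((80*(-65))*(-22) - 711/2) = √(-5200*(-22) - 711/2) = √(114400 - 711/2) = √(228089/2) = √456178/2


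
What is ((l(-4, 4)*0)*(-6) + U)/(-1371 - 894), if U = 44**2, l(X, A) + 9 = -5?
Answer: -1936/2265 ≈ -0.85475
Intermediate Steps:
l(X, A) = -14 (l(X, A) = -9 - 5 = -14)
U = 1936
((l(-4, 4)*0)*(-6) + U)/(-1371 - 894) = (-14*0*(-6) + 1936)/(-1371 - 894) = (0*(-6) + 1936)/(-2265) = (0 + 1936)*(-1/2265) = 1936*(-1/2265) = -1936/2265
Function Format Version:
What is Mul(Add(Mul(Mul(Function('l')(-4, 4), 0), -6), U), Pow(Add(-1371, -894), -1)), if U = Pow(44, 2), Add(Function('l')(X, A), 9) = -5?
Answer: Rational(-1936, 2265) ≈ -0.85475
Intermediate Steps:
Function('l')(X, A) = -14 (Function('l')(X, A) = Add(-9, -5) = -14)
U = 1936
Mul(Add(Mul(Mul(Function('l')(-4, 4), 0), -6), U), Pow(Add(-1371, -894), -1)) = Mul(Add(Mul(Mul(-14, 0), -6), 1936), Pow(Add(-1371, -894), -1)) = Mul(Add(Mul(0, -6), 1936), Pow(-2265, -1)) = Mul(Add(0, 1936), Rational(-1, 2265)) = Mul(1936, Rational(-1, 2265)) = Rational(-1936, 2265)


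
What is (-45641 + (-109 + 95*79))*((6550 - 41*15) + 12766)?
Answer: -715219745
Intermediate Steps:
(-45641 + (-109 + 95*79))*((6550 - 41*15) + 12766) = (-45641 + (-109 + 7505))*((6550 - 615) + 12766) = (-45641 + 7396)*(5935 + 12766) = -38245*18701 = -715219745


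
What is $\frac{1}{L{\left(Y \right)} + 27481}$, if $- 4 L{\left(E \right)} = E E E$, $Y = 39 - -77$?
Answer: $- \frac{1}{362743} \approx -2.7568 \cdot 10^{-6}$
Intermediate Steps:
$Y = 116$ ($Y = 39 + 77 = 116$)
$L{\left(E \right)} = - \frac{E^{3}}{4}$ ($L{\left(E \right)} = - \frac{E E E}{4} = - \frac{E^{2} E}{4} = - \frac{E^{3}}{4}$)
$\frac{1}{L{\left(Y \right)} + 27481} = \frac{1}{- \frac{116^{3}}{4} + 27481} = \frac{1}{\left(- \frac{1}{4}\right) 1560896 + 27481} = \frac{1}{-390224 + 27481} = \frac{1}{-362743} = - \frac{1}{362743}$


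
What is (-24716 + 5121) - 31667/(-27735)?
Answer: -543435658/27735 ≈ -19594.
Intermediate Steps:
(-24716 + 5121) - 31667/(-27735) = -19595 - 31667*(-1/27735) = -19595 + 31667/27735 = -543435658/27735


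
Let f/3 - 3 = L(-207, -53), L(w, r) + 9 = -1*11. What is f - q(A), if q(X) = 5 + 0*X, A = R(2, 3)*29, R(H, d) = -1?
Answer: -56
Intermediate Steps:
A = -29 (A = -1*29 = -29)
L(w, r) = -20 (L(w, r) = -9 - 1*11 = -9 - 11 = -20)
q(X) = 5 (q(X) = 5 + 0 = 5)
f = -51 (f = 9 + 3*(-20) = 9 - 60 = -51)
f - q(A) = -51 - 1*5 = -51 - 5 = -56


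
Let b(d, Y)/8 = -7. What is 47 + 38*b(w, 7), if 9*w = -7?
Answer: -2081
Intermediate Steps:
w = -7/9 (w = (⅑)*(-7) = -7/9 ≈ -0.77778)
b(d, Y) = -56 (b(d, Y) = 8*(-7) = -56)
47 + 38*b(w, 7) = 47 + 38*(-56) = 47 - 2128 = -2081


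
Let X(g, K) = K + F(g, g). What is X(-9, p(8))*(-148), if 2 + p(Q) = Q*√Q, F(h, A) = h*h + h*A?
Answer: -23680 - 2368*√2 ≈ -27029.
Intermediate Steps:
F(h, A) = h² + A*h
p(Q) = -2 + Q^(3/2) (p(Q) = -2 + Q*√Q = -2 + Q^(3/2))
X(g, K) = K + 2*g² (X(g, K) = K + g*(g + g) = K + g*(2*g) = K + 2*g²)
X(-9, p(8))*(-148) = ((-2 + 8^(3/2)) + 2*(-9)²)*(-148) = ((-2 + 16*√2) + 2*81)*(-148) = ((-2 + 16*√2) + 162)*(-148) = (160 + 16*√2)*(-148) = -23680 - 2368*√2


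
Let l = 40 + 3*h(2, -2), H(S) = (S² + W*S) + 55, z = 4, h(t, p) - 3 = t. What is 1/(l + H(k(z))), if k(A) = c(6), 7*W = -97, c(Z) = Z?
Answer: 7/440 ≈ 0.015909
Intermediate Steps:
h(t, p) = 3 + t
W = -97/7 (W = (⅐)*(-97) = -97/7 ≈ -13.857)
k(A) = 6
H(S) = 55 + S² - 97*S/7 (H(S) = (S² - 97*S/7) + 55 = 55 + S² - 97*S/7)
l = 55 (l = 40 + 3*(3 + 2) = 40 + 3*5 = 40 + 15 = 55)
1/(l + H(k(z))) = 1/(55 + (55 + 6² - 97/7*6)) = 1/(55 + (55 + 36 - 582/7)) = 1/(55 + 55/7) = 1/(440/7) = 7/440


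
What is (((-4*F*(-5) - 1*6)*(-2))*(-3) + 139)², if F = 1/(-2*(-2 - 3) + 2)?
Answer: 12769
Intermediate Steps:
F = 1/12 (F = 1/(-2*(-5) + 2) = 1/(10 + 2) = 1/12 ≈ 0.083333)
(((-4*F*(-5) - 1*6)*(-2))*(-3) + 139)² = (((-4*1/12*(-5) - 1*6)*(-2))*(-3) + 139)² = (((-⅓*(-5) - 6)*(-2))*(-3) + 139)² = (((5/3 - 6)*(-2))*(-3) + 139)² = (-13/3*(-2)*(-3) + 139)² = ((26/3)*(-3) + 139)² = (-26 + 139)² = 113² = 12769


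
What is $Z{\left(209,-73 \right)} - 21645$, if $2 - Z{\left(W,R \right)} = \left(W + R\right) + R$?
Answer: $-21706$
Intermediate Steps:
$Z{\left(W,R \right)} = 2 - W - 2 R$ ($Z{\left(W,R \right)} = 2 - \left(\left(W + R\right) + R\right) = 2 - \left(\left(R + W\right) + R\right) = 2 - \left(W + 2 R\right) = 2 - W - 2 R$)
$Z{\left(209,-73 \right)} - 21645 = \left(2 - 209 - -146\right) - 21645 = \left(2 - 209 + 146\right) - 21645 = -61 - 21645 = -21706$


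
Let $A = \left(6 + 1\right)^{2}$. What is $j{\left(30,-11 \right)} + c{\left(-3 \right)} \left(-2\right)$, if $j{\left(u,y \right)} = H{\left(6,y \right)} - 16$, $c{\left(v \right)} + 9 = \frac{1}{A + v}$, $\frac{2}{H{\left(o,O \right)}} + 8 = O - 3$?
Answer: $\frac{472}{253} \approx 1.8656$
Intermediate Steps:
$A = 49$ ($A = 7^{2} = 49$)
$H{\left(o,O \right)} = \frac{2}{-11 + O}$ ($H{\left(o,O \right)} = \frac{2}{-8 + \left(O - 3\right)} = \frac{2}{-8 + \left(-3 + O\right)} = \frac{2}{-11 + O}$)
$c{\left(v \right)} = -9 + \frac{1}{49 + v}$
$j{\left(u,y \right)} = -16 + \frac{2}{-11 + y}$ ($j{\left(u,y \right)} = \frac{2}{-11 + y} - 16 = -16 + \frac{2}{-11 + y}$)
$j{\left(30,-11 \right)} + c{\left(-3 \right)} \left(-2\right) = \frac{2 \left(89 - -88\right)}{-11 - 11} + \frac{-440 - -27}{49 - 3} \left(-2\right) = \frac{2 \left(89 + 88\right)}{-22} + \frac{-440 + 27}{46} \left(-2\right) = 2 \left(- \frac{1}{22}\right) 177 + \frac{1}{46} \left(-413\right) \left(-2\right) = - \frac{177}{11} - - \frac{413}{23} = - \frac{177}{11} + \frac{413}{23} = \frac{472}{253}$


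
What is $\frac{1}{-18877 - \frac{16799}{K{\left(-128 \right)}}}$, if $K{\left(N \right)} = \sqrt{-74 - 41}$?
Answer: $- \frac{2170855}{41261436236} - \frac{16799 i \sqrt{115}}{41261436236} \approx -5.2612 \cdot 10^{-5} - 4.366 \cdot 10^{-6} i$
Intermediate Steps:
$K{\left(N \right)} = i \sqrt{115}$ ($K{\left(N \right)} = \sqrt{-115} = i \sqrt{115}$)
$\frac{1}{-18877 - \frac{16799}{K{\left(-128 \right)}}} = \frac{1}{-18877 - \frac{16799}{i \sqrt{115}}} = \frac{1}{-18877 - 16799 \left(- \frac{i \sqrt{115}}{115}\right)} = \frac{1}{-18877 + \frac{16799 i \sqrt{115}}{115}}$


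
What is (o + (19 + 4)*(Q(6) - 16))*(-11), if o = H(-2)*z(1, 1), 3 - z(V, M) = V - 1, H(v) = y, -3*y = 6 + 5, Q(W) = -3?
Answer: 4928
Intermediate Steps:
y = -11/3 (y = -(6 + 5)/3 = -1/3*11 = -11/3 ≈ -3.6667)
H(v) = -11/3
z(V, M) = 4 - V (z(V, M) = 3 - (V - 1) = 3 - (-1 + V) = 3 + (1 - V) = 4 - V)
o = -11 (o = -11*(4 - 1*1)/3 = -11*(4 - 1)/3 = -11/3*3 = -11)
(o + (19 + 4)*(Q(6) - 16))*(-11) = (-11 + (19 + 4)*(-3 - 16))*(-11) = (-11 + 23*(-19))*(-11) = (-11 - 437)*(-11) = -448*(-11) = 4928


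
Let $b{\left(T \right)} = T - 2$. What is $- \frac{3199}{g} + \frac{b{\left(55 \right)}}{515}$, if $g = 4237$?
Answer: $- \frac{1422924}{2182055} \approx -0.6521$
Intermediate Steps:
$b{\left(T \right)} = -2 + T$
$- \frac{3199}{g} + \frac{b{\left(55 \right)}}{515} = - \frac{3199}{4237} + \frac{-2 + 55}{515} = \left(-3199\right) \frac{1}{4237} + 53 \cdot \frac{1}{515} = - \frac{3199}{4237} + \frac{53}{515} = - \frac{1422924}{2182055}$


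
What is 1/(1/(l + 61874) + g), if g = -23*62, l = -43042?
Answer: -18832/26854431 ≈ -0.00070126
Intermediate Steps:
g = -1426
1/(1/(l + 61874) + g) = 1/(1/(-43042 + 61874) - 1426) = 1/(1/18832 - 1426) = 1/(-26854431/18832) = -18832/26854431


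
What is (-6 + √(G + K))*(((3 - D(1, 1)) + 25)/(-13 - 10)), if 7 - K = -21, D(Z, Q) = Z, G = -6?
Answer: 162/23 - 27*√22/23 ≈ 1.5373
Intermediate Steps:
K = 28 (K = 7 - 1*(-21) = 7 + 21 = 28)
(-6 + √(G + K))*(((3 - D(1, 1)) + 25)/(-13 - 10)) = (-6 + √(-6 + 28))*(((3 - 1*1) + 25)/(-13 - 10)) = (-6 + √22)*(((3 - 1) + 25)/(-23)) = (-6 + √22)*((2 + 25)*(-1/23)) = (-6 + √22)*(27*(-1/23)) = (-6 + √22)*(-27/23) = 162/23 - 27*√22/23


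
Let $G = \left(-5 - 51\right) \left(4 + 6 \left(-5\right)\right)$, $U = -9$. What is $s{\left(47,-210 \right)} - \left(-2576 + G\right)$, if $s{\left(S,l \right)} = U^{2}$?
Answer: $1201$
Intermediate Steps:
$s{\left(S,l \right)} = 81$ ($s{\left(S,l \right)} = \left(-9\right)^{2} = 81$)
$G = 1456$ ($G = - 56 \left(4 - 30\right) = \left(-56\right) \left(-26\right) = 1456$)
$s{\left(47,-210 \right)} - \left(-2576 + G\right) = 81 + \left(2576 - 1456\right) = 81 + 1120 = 1201$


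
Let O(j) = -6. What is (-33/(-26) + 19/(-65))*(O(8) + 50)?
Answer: 2794/65 ≈ 42.985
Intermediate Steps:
(-33/(-26) + 19/(-65))*(O(8) + 50) = (-33/(-26) + 19/(-65))*(-6 + 50) = (-33*(-1/26) + 19*(-1/65))*44 = (33/26 - 19/65)*44 = (127/130)*44 = 2794/65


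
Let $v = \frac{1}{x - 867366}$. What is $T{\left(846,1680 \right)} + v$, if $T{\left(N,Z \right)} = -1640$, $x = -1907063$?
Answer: $- \frac{4550063561}{2774429} \approx -1640.0$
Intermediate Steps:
$v = - \frac{1}{2774429}$ ($v = \frac{1}{-1907063 - 867366} = \frac{1}{-2774429} = - \frac{1}{2774429} \approx -3.6043 \cdot 10^{-7}$)
$T{\left(846,1680 \right)} + v = -1640 - \frac{1}{2774429} = - \frac{4550063561}{2774429}$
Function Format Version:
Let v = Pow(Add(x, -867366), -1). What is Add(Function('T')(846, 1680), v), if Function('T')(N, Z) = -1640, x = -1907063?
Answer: Rational(-4550063561, 2774429) ≈ -1640.0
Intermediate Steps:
v = Rational(-1, 2774429) (v = Pow(Add(-1907063, -867366), -1) = Pow(-2774429, -1) = Rational(-1, 2774429) ≈ -3.6043e-7)
Add(Function('T')(846, 1680), v) = Add(-1640, Rational(-1, 2774429)) = Rational(-4550063561, 2774429)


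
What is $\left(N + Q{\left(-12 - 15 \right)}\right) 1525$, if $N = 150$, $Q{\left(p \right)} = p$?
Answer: $187575$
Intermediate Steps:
$\left(N + Q{\left(-12 - 15 \right)}\right) 1525 = \left(150 - 27\right) 1525 = 123 \cdot 1525 = 187575$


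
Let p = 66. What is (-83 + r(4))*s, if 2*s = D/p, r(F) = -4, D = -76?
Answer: 551/11 ≈ 50.091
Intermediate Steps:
s = -19/33 (s = (-76/66)/2 = (-76*1/66)/2 = (½)*(-38/33) = -19/33 ≈ -0.57576)
(-83 + r(4))*s = (-83 - 4)*(-19/33) = -87*(-19/33) = 551/11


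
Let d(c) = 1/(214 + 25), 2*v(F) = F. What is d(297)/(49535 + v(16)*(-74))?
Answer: 1/11697377 ≈ 8.5489e-8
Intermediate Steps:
v(F) = F/2
d(c) = 1/239
d(297)/(49535 + v(16)*(-74)) = 1/(239*(49535 + ((½)*16)*(-74))) = 1/(239*(49535 + 8*(-74))) = 1/(239*(49535 - 592)) = (1/239)/48943 = (1/239)*(1/48943) = 1/11697377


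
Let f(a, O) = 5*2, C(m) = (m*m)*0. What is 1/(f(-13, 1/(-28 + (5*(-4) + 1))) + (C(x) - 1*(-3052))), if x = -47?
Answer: 1/3062 ≈ 0.00032658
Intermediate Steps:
C(m) = 0 (C(m) = m²*0 = 0)
f(a, O) = 10
1/(f(-13, 1/(-28 + (5*(-4) + 1))) + (C(x) - 1*(-3052))) = 1/(10 + (0 - 1*(-3052))) = 1/(10 + (0 + 3052)) = 1/(10 + 3052) = 1/3062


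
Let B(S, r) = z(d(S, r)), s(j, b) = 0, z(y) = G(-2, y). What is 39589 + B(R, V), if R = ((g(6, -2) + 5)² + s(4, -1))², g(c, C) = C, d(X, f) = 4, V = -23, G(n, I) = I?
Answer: 39593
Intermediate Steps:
z(y) = y
R = 81 (R = ((-2 + 5)² + 0)² = (3² + 0)² = (9 + 0)² = 9² = 81)
B(S, r) = 4
39589 + B(R, V) = 39589 + 4 = 39593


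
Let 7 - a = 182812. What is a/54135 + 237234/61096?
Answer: 55800277/110247732 ≈ 0.50613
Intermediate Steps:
a = -182805 (a = 7 - 1*182812 = 7 - 182812 = -182805)
a/54135 + 237234/61096 = -182805/54135 + 237234/61096 = -182805*1/54135 + 237234*(1/61096) = -12187/3609 + 118617/30548 = 55800277/110247732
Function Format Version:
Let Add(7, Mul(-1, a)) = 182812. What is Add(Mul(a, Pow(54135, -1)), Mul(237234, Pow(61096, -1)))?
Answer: Rational(55800277, 110247732) ≈ 0.50613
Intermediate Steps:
a = -182805 (a = Add(7, Mul(-1, 182812)) = Add(7, -182812) = -182805)
Add(Mul(a, Pow(54135, -1)), Mul(237234, Pow(61096, -1))) = Add(Mul(-182805, Pow(54135, -1)), Mul(237234, Pow(61096, -1))) = Add(Mul(-182805, Rational(1, 54135)), Mul(237234, Rational(1, 61096))) = Add(Rational(-12187, 3609), Rational(118617, 30548)) = Rational(55800277, 110247732)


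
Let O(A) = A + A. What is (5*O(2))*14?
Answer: 280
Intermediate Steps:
O(A) = 2*A
(5*O(2))*14 = (5*(2*2))*14 = (5*4)*14 = 20*14 = 280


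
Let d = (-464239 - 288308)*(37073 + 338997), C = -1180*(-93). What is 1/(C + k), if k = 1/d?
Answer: 283010350290/31057555840824599 ≈ 9.1125e-6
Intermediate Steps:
C = 109740
d = -283010350290 (d = -752547*376070 = -283010350290)
k = -1/283010350290 (k = 1/(-283010350290) = -1/283010350290 ≈ -3.5334e-12)
1/(C + k) = 1/(109740 - 1/283010350290) = 1/(31057555840824599/283010350290) = 283010350290/31057555840824599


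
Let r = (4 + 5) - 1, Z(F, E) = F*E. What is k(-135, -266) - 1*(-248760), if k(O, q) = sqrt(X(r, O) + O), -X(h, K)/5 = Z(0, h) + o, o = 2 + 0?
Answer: 248760 + I*sqrt(145) ≈ 2.4876e+5 + 12.042*I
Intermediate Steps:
Z(F, E) = E*F
o = 2
r = 8 (r = 9 - 1 = 8)
X(h, K) = -10 (X(h, K) = -5*(h*0 + 2) = -5*(0 + 2) = -5*2 = -10)
k(O, q) = sqrt(-10 + O)
k(-135, -266) - 1*(-248760) = sqrt(-10 - 135) - 1*(-248760) = sqrt(-145) + 248760 = I*sqrt(145) + 248760 = 248760 + I*sqrt(145)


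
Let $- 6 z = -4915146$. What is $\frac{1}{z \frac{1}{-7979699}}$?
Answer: $- \frac{7979699}{819191} \approx -9.741$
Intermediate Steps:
$z = 819191$ ($z = \left(- \frac{1}{6}\right) \left(-4915146\right) = 819191$)
$\frac{1}{z \frac{1}{-7979699}} = \frac{1}{819191 \frac{1}{-7979699}} = \frac{1}{819191 \left(- \frac{1}{7979699}\right)} = \frac{1}{- \frac{819191}{7979699}} = - \frac{7979699}{819191}$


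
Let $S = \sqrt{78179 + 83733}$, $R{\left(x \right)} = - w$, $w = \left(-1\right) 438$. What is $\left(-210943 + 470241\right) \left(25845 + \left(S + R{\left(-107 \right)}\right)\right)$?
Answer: $6815129334 + 518596 \sqrt{40478} \approx 6.9195 \cdot 10^{9}$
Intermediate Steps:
$w = -438$
$R{\left(x \right)} = 438$ ($R{\left(x \right)} = \left(-1\right) \left(-438\right) = 438$)
$S = 2 \sqrt{40478}$ ($S = \sqrt{161912} = 2 \sqrt{40478} \approx 402.38$)
$\left(-210943 + 470241\right) \left(25845 + \left(S + R{\left(-107 \right)}\right)\right) = \left(-210943 + 470241\right) \left(25845 + \left(2 \sqrt{40478} + 438\right)\right) = 259298 \left(25845 + \left(438 + 2 \sqrt{40478}\right)\right) = 259298 \left(26283 + 2 \sqrt{40478}\right) = 6815129334 + 518596 \sqrt{40478}$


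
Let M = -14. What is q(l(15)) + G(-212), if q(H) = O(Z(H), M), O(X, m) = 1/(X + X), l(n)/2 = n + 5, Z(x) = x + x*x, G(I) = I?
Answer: -695359/3280 ≈ -212.00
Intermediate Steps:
Z(x) = x + x²
l(n) = 10 + 2*n (l(n) = 2*(n + 5) = 2*(5 + n) = 10 + 2*n)
O(X, m) = 1/(2*X)
q(H) = 1/(2*H*(1 + H)) (q(H) = 1/(2*((H*(1 + H)))) = (1/(H*(1 + H)))/2 = 1/(2*H*(1 + H)))
q(l(15)) + G(-212) = 1/(2*(10 + 2*15)*(1 + (10 + 2*15))) - 212 = 1/(2*(10 + 30)*(1 + (10 + 30))) - 212 = (½)/(40*(1 + 40)) - 212 = (½)*(1/40)/41 - 212 = (½)*(1/40)*(1/41) - 212 = 1/3280 - 212 = -695359/3280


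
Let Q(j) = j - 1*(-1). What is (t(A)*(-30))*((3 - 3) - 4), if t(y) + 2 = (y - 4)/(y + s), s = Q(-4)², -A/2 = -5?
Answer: -3840/19 ≈ -202.11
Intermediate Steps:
A = 10 (A = -2*(-5) = 10)
Q(j) = 1 + j (Q(j) = j + 1 = 1 + j)
s = 9 (s = (1 - 4)² = (-3)² = 9)
t(y) = -2 + (-4 + y)/(9 + y) (t(y) = -2 + (y - 4)/(y + 9) = -2 + (-4 + y)/(9 + y))
(t(A)*(-30))*((3 - 3) - 4) = (((-22 - 1*10)/(9 + 10))*(-30))*((3 - 3) - 4) = (((-22 - 10)/19)*(-30))*(0 - 4) = (((1/19)*(-32))*(-30))*(-4) = -32/19*(-30)*(-4) = (960/19)*(-4) = -3840/19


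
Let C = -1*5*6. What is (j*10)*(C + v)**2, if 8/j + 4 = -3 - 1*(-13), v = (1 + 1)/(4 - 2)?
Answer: 33640/3 ≈ 11213.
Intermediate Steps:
v = 1 (v = 2/2 = 2*(1/2) = 1)
C = -30 (C = -5*6 = -30)
j = 4/3 (j = 8/(-4 + (-3 - 1*(-13))) = 8/(-4 + (-3 + 13)) = 8/(-4 + 10) = 8/6 = 8*(1/6) = 4/3 ≈ 1.3333)
(j*10)*(C + v)**2 = ((4/3)*10)*(-30 + 1)**2 = (40/3)*(-29)**2 = (40/3)*841 = 33640/3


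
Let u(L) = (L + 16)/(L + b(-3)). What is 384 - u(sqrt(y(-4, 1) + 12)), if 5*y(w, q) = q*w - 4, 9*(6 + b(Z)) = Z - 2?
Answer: 5112804/13193 + 3654*sqrt(65)/13193 ≈ 389.77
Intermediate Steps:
b(Z) = -56/9 + Z/9 (b(Z) = -6 + (Z - 2)/9 = -6 + (-2 + Z)/9 = -6 + (-2/9 + Z/9) = -56/9 + Z/9)
y(w, q) = -4/5 + q*w/5 (y(w, q) = (q*w - 4)/5 = (-4 + q*w)/5 = -4/5 + q*w/5)
u(L) = (16 + L)/(-59/9 + L) (u(L) = (L + 16)/(L + (-56/9 + (1/9)*(-3))) = (16 + L)/(L + (-56/9 - 1/3)) = (16 + L)/(L - 59/9) = (16 + L)/(-59/9 + L))
384 - u(sqrt(y(-4, 1) + 12)) = 384 - 9*(16 + sqrt((-4/5 + (1/5)*1*(-4)) + 12))/(-59 + 9*sqrt((-4/5 + (1/5)*1*(-4)) + 12)) = 384 - 9*(16 + sqrt((-4/5 - 4/5) + 12))/(-59 + 9*sqrt((-4/5 - 4/5) + 12)) = 384 - 9*(16 + sqrt(-8/5 + 12))/(-59 + 9*sqrt(-8/5 + 12)) = 384 - 9*(16 + sqrt(52/5))/(-59 + 9*sqrt(52/5)) = 384 - 9*(16 + 2*sqrt(65)/5)/(-59 + 9*(2*sqrt(65)/5)) = 384 - 9*(16 + 2*sqrt(65)/5)/(-59 + 18*sqrt(65)/5)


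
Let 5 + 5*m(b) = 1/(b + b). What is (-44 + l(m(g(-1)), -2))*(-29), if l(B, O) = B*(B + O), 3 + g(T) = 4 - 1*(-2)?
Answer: 1073551/900 ≈ 1192.8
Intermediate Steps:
g(T) = 3 (g(T) = -3 + (4 - 1*(-2)) = -3 + (4 + 2) = -3 + 6 = 3)
m(b) = -1 + 1/(10*b) (m(b) = -1 + 1/(5*(b + b)) = -1 + 1/(5*((2*b))) = -1 + (1/(2*b))/5 = -1 + 1/(10*b))
(-44 + l(m(g(-1)), -2))*(-29) = (-44 + ((1/10 - 1*3)/3)*((1/10 - 1*3)/3 - 2))*(-29) = (-44 + ((1/10 - 3)/3)*((1/10 - 3)/3 - 2))*(-29) = (-44 + ((1/3)*(-29/10))*((1/3)*(-29/10) - 2))*(-29) = (-44 - 29*(-29/30 - 2)/30)*(-29) = (-44 - 29/30*(-89/30))*(-29) = (-44 + 2581/900)*(-29) = -37019/900*(-29) = 1073551/900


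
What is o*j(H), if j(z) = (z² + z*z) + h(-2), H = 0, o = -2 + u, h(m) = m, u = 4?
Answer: -4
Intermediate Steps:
o = 2 (o = -2 + 4 = 2)
j(z) = -2 + 2*z² (j(z) = (z² + z*z) - 2 = (z² + z²) - 2 = 2*z² - 2 = -2 + 2*z²)
o*j(H) = 2*(-2 + 2*0²) = 2*(-2 + 2*0) = 2*(-2 + 0) = 2*(-2) = -4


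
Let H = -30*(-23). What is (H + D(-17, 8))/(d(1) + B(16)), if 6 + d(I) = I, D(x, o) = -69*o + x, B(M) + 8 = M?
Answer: 121/3 ≈ 40.333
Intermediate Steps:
B(M) = -8 + M
D(x, o) = x - 69*o
d(I) = -6 + I
H = 690
(H + D(-17, 8))/(d(1) + B(16)) = (690 + (-17 - 69*8))/((-6 + 1) + (-8 + 16)) = (690 + (-17 - 552))/(-5 + 8) = (690 - 569)/3 = 121*(⅓) = 121/3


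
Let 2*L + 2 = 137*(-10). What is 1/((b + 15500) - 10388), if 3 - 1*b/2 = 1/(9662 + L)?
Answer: 4488/22969583 ≈ 0.00019539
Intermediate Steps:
L = -686 (L = -1 + (137*(-10))/2 = -1 + (½)*(-1370) = -1 - 685 = -686)
b = 26927/4488 (b = 6 - 2/(9662 - 686) = 6 - 2/8976 = 6 - 2*1/8976 = 6 - 1/4488 = 26927/4488 ≈ 5.9998)
1/((b + 15500) - 10388) = 1/((26927/4488 + 15500) - 10388) = 1/(69590927/4488 - 10388) = 1/(22969583/4488) = 4488/22969583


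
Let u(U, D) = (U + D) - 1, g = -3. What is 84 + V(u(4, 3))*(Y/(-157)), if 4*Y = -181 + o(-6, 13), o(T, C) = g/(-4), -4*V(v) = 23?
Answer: 827449/10048 ≈ 82.350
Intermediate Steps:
u(U, D) = -1 + D + U (u(U, D) = (D + U) - 1 = -1 + D + U)
V(v) = -23/4 (V(v) = -¼*23 = -23/4)
o(T, C) = ¾ (o(T, C) = -3/(-4) = -3*(-¼) = ¾)
Y = -721/16 (Y = (-181 + ¾)/4 = (¼)*(-721/4) = -721/16 ≈ -45.063)
84 + V(u(4, 3))*(Y/(-157)) = 84 - (-16583)/(64*(-157)) = 84 - (-16583)*(-1)/(64*157) = 84 - 23/4*721/2512 = 84 - 16583/10048 = 827449/10048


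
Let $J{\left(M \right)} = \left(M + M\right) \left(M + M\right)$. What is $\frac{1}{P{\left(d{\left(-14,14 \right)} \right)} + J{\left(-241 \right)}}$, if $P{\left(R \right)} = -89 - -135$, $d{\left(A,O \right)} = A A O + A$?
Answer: $\frac{1}{232370} \approx 4.3035 \cdot 10^{-6}$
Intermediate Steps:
$d{\left(A,O \right)} = A + O A^{2}$ ($d{\left(A,O \right)} = A^{2} O + A = O A^{2} + A = A + O A^{2}$)
$J{\left(M \right)} = 4 M^{2}$ ($J{\left(M \right)} = 2 M 2 M = 4 M^{2}$)
$P{\left(R \right)} = 46$ ($P{\left(R \right)} = -89 + 135 = 46$)
$\frac{1}{P{\left(d{\left(-14,14 \right)} \right)} + J{\left(-241 \right)}} = \frac{1}{46 + 4 \left(-241\right)^{2}} = \frac{1}{46 + 4 \cdot 58081} = \frac{1}{46 + 232324} = \frac{1}{232370}$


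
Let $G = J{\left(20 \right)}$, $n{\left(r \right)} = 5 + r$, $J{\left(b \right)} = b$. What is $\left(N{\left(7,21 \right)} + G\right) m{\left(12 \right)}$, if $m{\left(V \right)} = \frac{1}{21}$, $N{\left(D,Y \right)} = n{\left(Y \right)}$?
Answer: $\frac{46}{21} \approx 2.1905$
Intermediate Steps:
$N{\left(D,Y \right)} = 5 + Y$
$m{\left(V \right)} = \frac{1}{21}$
$G = 20$
$\left(N{\left(7,21 \right)} + G\right) m{\left(12 \right)} = \left(\left(5 + 21\right) + 20\right) \frac{1}{21} = \left(26 + 20\right) \frac{1}{21} = 46 \cdot \frac{1}{21} = \frac{46}{21}$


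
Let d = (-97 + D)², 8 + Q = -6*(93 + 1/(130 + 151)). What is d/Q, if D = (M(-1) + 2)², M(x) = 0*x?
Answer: -2430369/159052 ≈ -15.280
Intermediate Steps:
M(x) = 0
D = 4 (D = (0 + 2)² = 2² = 4)
Q = -159052/281 (Q = -8 - 6*(93 + 1/(130 + 151)) = -8 - 6*(93 + 1/281) = -8 - 6*26134/281 = -8 - 156804/281 = -159052/281 ≈ -566.02)
d = 8649 (d = (-97 + 4)² = (-93)² = 8649)
d/Q = 8649/(-159052/281) = 8649*(-281/159052) = -2430369/159052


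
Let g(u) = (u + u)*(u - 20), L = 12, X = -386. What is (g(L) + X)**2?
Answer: 334084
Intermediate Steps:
g(u) = 2*u*(-20 + u) (g(u) = (2*u)*(-20 + u) = 2*u*(-20 + u))
(g(L) + X)**2 = (2*12*(-20 + 12) - 386)**2 = (2*12*(-8) - 386)**2 = (-192 - 386)**2 = (-578)**2 = 334084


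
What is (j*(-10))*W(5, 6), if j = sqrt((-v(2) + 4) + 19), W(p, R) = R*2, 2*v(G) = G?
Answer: -120*sqrt(22) ≈ -562.85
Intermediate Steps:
v(G) = G/2
W(p, R) = 2*R
j = sqrt(22) (j = sqrt((-2/2 + 4) + 19) = sqrt((-1*1 + 4) + 19) = sqrt((-1 + 4) + 19) = sqrt(3 + 19) = sqrt(22) ≈ 4.6904)
(j*(-10))*W(5, 6) = (sqrt(22)*(-10))*(2*6) = -10*sqrt(22)*12 = -120*sqrt(22)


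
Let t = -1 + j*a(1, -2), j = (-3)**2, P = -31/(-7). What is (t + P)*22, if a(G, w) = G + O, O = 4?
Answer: 7458/7 ≈ 1065.4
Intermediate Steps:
P = 31/7 (P = -31*(-1/7) = 31/7 ≈ 4.4286)
j = 9
a(G, w) = 4 + G (a(G, w) = G + 4 = 4 + G)
t = 44 (t = -1 + 9*(4 + 1) = -1 + 9*5 = -1 + 45 = 44)
(t + P)*22 = (44 + 31/7)*22 = (339/7)*22 = 7458/7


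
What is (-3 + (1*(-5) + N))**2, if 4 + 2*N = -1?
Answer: 441/4 ≈ 110.25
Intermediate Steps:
N = -5/2 (N = -2 + (1/2)*(-1) = -2 - 1/2 = -5/2 ≈ -2.5000)
(-3 + (1*(-5) + N))**2 = (-3 + (1*(-5) - 5/2))**2 = (-3 + (-5 - 5/2))**2 = (-3 - 15/2)**2 = (-21/2)**2 = 441/4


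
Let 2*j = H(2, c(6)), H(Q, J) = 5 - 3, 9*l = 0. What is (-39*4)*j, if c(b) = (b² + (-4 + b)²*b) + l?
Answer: -156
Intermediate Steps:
l = 0 (l = (⅑)*0 = 0)
c(b) = b² + b*(-4 + b)² (c(b) = (b² + (-4 + b)²*b) + 0 = (b² + b*(-4 + b)²) + 0 = b² + b*(-4 + b)²)
H(Q, J) = 2
j = 1 (j = (½)*2 = 1)
(-39*4)*j = -39*4*1 = -156*1 = -156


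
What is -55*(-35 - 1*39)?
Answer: 4070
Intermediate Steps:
-55*(-35 - 1*39) = -55*(-35 - 39) = -55*(-74) = 4070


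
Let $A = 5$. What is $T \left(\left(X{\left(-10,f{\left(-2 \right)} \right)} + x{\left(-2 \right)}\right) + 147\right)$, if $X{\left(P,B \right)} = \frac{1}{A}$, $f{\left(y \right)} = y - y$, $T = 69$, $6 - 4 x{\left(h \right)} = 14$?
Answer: $\frac{50094}{5} \approx 10019.0$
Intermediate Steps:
$x{\left(h \right)} = -2$ ($x{\left(h \right)} = \frac{3}{2} - \frac{7}{2} = -2$)
$f{\left(y \right)} = 0$
$X{\left(P,B \right)} = \frac{1}{5}$
$T \left(\left(X{\left(-10,f{\left(-2 \right)} \right)} + x{\left(-2 \right)}\right) + 147\right) = 69 \left(\left(\frac{1}{5} - 2\right) + 147\right) = 69 \left(- \frac{9}{5} + 147\right) = 69 \cdot \frac{726}{5} = \frac{50094}{5}$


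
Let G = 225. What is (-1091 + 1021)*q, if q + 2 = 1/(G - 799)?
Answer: 5745/41 ≈ 140.12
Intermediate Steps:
q = -1149/574 (q = -2 + 1/(225 - 799) = -2 + 1/(-574) = -2 - 1/574 = -1149/574 ≈ -2.0017)
(-1091 + 1021)*q = (-1091 + 1021)*(-1149/574) = -70*(-1149/574) = 5745/41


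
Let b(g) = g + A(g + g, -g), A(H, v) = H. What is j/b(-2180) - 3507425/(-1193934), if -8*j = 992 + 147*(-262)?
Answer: 11559140371/5205552240 ≈ 2.2205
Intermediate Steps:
j = 18761/4 (j = -(992 + 147*(-262))/8 = -(992 - 38514)/8 = -1/8*(-37522) = 18761/4 ≈ 4690.3)
b(g) = 3*g (b(g) = g + (g + g) = g + 2*g = 3*g)
j/b(-2180) - 3507425/(-1193934) = 18761/(4*((3*(-2180)))) - 3507425/(-1193934) = (18761/4)/(-6540) - 3507425*(-1/1193934) = (18761/4)*(-1/6540) + 3507425/1193934 = -18761/26160 + 3507425/1193934 = 11559140371/5205552240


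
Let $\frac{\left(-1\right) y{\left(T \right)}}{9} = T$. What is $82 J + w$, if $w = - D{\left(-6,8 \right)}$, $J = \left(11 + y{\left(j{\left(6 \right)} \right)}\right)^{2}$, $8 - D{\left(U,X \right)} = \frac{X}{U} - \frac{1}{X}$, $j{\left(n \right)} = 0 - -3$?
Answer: $\frac{503581}{24} \approx 20983.0$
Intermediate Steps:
$j{\left(n \right)} = 3$ ($j{\left(n \right)} = 0 + 3 = 3$)
$y{\left(T \right)} = - 9 T$
$D{\left(U,X \right)} = 8 + \frac{1}{X} - \frac{X}{U}$ ($D{\left(U,X \right)} = 8 - \left(\frac{X}{U} - \frac{1}{X}\right) = 8 - \left(- \frac{1}{X} + \frac{X}{U}\right) = 8 + \left(\frac{1}{X} - \frac{X}{U}\right) = 8 + \frac{1}{X} - \frac{X}{U}$)
$J = 256$ ($J = \left(11 - 27\right)^{2} = \left(-16\right)^{2} = 256$)
$w = - \frac{227}{24}$ ($w = - (8 + \frac{1}{8} - \frac{8}{-6}) = - (8 + \frac{1}{8} - 8 \left(- \frac{1}{6}\right)) = - (8 + \frac{1}{8} + \frac{4}{3}) = \left(-1\right) \frac{227}{24} = - \frac{227}{24} \approx -9.4583$)
$82 J + w = 82 \cdot 256 - \frac{227}{24} = 20992 - \frac{227}{24} = \frac{503581}{24}$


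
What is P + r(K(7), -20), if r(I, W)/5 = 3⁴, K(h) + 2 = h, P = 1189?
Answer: 1594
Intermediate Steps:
K(h) = -2 + h
r(I, W) = 405 (r(I, W) = 5*3⁴ = 5*81 = 405)
P + r(K(7), -20) = 1189 + 405 = 1594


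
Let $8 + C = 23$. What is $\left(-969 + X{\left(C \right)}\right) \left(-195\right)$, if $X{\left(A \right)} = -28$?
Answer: $194415$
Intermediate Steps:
$C = 15$ ($C = -8 + 23 = 15$)
$\left(-969 + X{\left(C \right)}\right) \left(-195\right) = \left(-969 - 28\right) \left(-195\right) = \left(-997\right) \left(-195\right) = 194415$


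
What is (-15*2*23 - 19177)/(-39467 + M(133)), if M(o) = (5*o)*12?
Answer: 19867/31487 ≈ 0.63096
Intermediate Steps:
M(o) = 60*o
(-15*2*23 - 19177)/(-39467 + M(133)) = (-15*2*23 - 19177)/(-39467 + 60*133) = (-30*23 - 19177)/(-39467 + 7980) = (-690 - 19177)/(-31487) = -19867*(-1/31487) = 19867/31487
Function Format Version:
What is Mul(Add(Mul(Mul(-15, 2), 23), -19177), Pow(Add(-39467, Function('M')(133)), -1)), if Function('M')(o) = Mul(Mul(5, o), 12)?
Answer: Rational(19867, 31487) ≈ 0.63096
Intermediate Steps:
Function('M')(o) = Mul(60, o)
Mul(Add(Mul(Mul(-15, 2), 23), -19177), Pow(Add(-39467, Function('M')(133)), -1)) = Mul(Add(Mul(Mul(-15, 2), 23), -19177), Pow(Add(-39467, Mul(60, 133)), -1)) = Mul(Add(Mul(-30, 23), -19177), Pow(Add(-39467, 7980), -1)) = Mul(Add(-690, -19177), Pow(-31487, -1)) = Mul(-19867, Rational(-1, 31487)) = Rational(19867, 31487)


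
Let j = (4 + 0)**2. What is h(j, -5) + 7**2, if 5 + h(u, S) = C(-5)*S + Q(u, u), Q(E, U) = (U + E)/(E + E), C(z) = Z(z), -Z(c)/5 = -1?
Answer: 20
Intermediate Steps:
Z(c) = 5 (Z(c) = -5*(-1) = 5)
j = 16 (j = 4**2 = 16)
C(z) = 5
Q(E, U) = (E + U)/(2*E) (Q(E, U) = (E + U)/((2*E)) = (E + U)*(1/(2*E)) = (E + U)/(2*E))
h(u, S) = -4 + 5*S (h(u, S) = -5 + (5*S + (u + u)/(2*u)) = -5 + (5*S + (2*u)/(2*u)) = -5 + (5*S + 1) = -5 + (1 + 5*S) = -4 + 5*S)
h(j, -5) + 7**2 = (-4 + 5*(-5)) + 7**2 = (-4 - 25) + 49 = -29 + 49 = 20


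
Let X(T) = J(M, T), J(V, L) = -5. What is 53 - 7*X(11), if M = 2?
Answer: 88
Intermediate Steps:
X(T) = -5
53 - 7*X(11) = 53 - 7*(-5) = 53 + 35 = 88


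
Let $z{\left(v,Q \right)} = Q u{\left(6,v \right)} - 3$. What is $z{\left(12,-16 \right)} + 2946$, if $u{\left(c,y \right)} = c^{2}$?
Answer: $2367$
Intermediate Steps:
$z{\left(v,Q \right)} = -3 + 36 Q$ ($z{\left(v,Q \right)} = Q 6^{2} - 3 = Q 36 - 3 = 36 Q - 3 = -3 + 36 Q$)
$z{\left(12,-16 \right)} + 2946 = \left(-3 + 36 \left(-16\right)\right) + 2946 = \left(-3 - 576\right) + 2946 = -579 + 2946 = 2367$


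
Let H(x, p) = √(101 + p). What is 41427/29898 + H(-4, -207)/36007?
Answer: 4603/3322 + I*√106/36007 ≈ 1.3856 + 0.00028593*I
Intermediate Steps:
41427/29898 + H(-4, -207)/36007 = 41427/29898 + √(101 - 207)/36007 = 41427*(1/29898) + √(-106)*(1/36007) = 4603/3322 + (I*√106)*(1/36007) = 4603/3322 + I*√106/36007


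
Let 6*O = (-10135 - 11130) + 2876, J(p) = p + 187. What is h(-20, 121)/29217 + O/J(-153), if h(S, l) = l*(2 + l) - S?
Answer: -178077067/1986756 ≈ -89.632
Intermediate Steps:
J(p) = 187 + p
h(S, l) = -S + l*(2 + l)
O = -18389/6 (O = ((-10135 - 11130) + 2876)/6 = (-21265 + 2876)/6 = (⅙)*(-18389) = -18389/6 ≈ -3064.8)
h(-20, 121)/29217 + O/J(-153) = (121² - 1*(-20) + 2*121)/29217 - 18389/(6*(187 - 153)) = (14641 + 20 + 242)*(1/29217) - 18389/6/34 = 14903*(1/29217) - 18389/6*1/34 = 14903/29217 - 18389/204 = -178077067/1986756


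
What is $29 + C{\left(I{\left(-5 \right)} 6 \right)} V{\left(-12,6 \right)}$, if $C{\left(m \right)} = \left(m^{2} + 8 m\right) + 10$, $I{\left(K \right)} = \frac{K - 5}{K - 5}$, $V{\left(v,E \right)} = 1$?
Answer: $123$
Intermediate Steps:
$I{\left(K \right)} = 1$ ($I{\left(K \right)} = \frac{-5 + K}{-5 + K} = 1$)
$C{\left(m \right)} = 10 + m^{2} + 8 m$
$29 + C{\left(I{\left(-5 \right)} 6 \right)} V{\left(-12,6 \right)} = 29 + \left(10 + \left(1 \cdot 6\right)^{2} + 8 \cdot 1 \cdot 6\right) 1 = 29 + \left(10 + 6^{2} + 8 \cdot 6\right) 1 = 29 + \left(10 + 36 + 48\right) 1 = 29 + 94 \cdot 1 = 29 + 94 = 123$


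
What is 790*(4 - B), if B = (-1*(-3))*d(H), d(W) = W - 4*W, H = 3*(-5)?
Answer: -103490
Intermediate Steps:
H = -15
d(W) = -3*W
B = 135 (B = (-1*(-3))*(-3*(-15)) = 3*45 = 135)
790*(4 - B) = 790*(4 - 1*135) = 790*(4 - 135) = 790*(-131) = -103490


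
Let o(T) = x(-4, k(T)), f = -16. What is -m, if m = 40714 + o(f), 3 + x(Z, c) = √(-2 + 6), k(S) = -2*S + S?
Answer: -40713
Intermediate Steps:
k(S) = -S
x(Z, c) = -1 (x(Z, c) = -3 + √(-2 + 6) = -3 + √4 = -3 + 2 = -1)
o(T) = -1
m = 40713 (m = 40714 - 1 = 40713)
-m = -1*40713 = -40713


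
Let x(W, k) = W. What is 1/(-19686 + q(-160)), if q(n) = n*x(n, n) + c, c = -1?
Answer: 1/5913 ≈ 0.00016912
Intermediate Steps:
q(n) = -1 + n² (q(n) = n*n - 1 = n² - 1 = -1 + n²)
1/(-19686 + q(-160)) = 1/(-19686 + (-1 + (-160)²)) = 1/(-19686 + (-1 + 25600)) = 1/(-19686 + 25599) = 1/5913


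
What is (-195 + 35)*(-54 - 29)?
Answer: 13280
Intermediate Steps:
(-195 + 35)*(-54 - 29) = -160*(-83) = 13280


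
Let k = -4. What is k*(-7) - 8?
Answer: 20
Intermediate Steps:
k*(-7) - 8 = -4*(-7) - 8 = 28 - 8 = 20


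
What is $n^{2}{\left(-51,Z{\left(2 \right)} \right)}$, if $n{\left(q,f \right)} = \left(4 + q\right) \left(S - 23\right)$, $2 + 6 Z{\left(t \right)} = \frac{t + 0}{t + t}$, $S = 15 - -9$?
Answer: $2209$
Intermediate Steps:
$S = 24$ ($S = 15 + 9 = 24$)
$Z{\left(t \right)} = - \frac{1}{4}$ ($Z{\left(t \right)} = - \frac{1}{3} + \frac{\left(t + 0\right) \frac{1}{t + t}}{6} = - \frac{1}{3} + \frac{t \frac{1}{2 t}}{6} = - \frac{1}{3} + \frac{1}{6} \cdot \frac{1}{2} = - \frac{1}{3} + \frac{1}{12} = - \frac{1}{4}$)
$n{\left(q,f \right)} = 4 + q$ ($n{\left(q,f \right)} = \left(4 + q\right) \left(24 - 23\right) = \left(4 + q\right) 1 = 4 + q$)
$n^{2}{\left(-51,Z{\left(2 \right)} \right)} = \left(4 - 51\right)^{2} = \left(-47\right)^{2} = 2209$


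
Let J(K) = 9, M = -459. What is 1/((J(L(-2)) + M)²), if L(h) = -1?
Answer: 1/202500 ≈ 4.9383e-6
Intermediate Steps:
1/((J(L(-2)) + M)²) = 1/((9 - 459)²) = 1/((-450)²) = 1/202500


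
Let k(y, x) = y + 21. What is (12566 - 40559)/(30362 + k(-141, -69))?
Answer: -27993/30242 ≈ -0.92563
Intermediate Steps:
k(y, x) = 21 + y
(12566 - 40559)/(30362 + k(-141, -69)) = (12566 - 40559)/(30362 + (21 - 141)) = -27993/(30362 - 120) = -27993/30242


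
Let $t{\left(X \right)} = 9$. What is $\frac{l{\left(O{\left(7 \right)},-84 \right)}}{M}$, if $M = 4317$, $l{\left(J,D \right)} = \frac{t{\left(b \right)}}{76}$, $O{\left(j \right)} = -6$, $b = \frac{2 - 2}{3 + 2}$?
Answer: $\frac{3}{109364} \approx 2.7431 \cdot 10^{-5}$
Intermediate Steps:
$b = 0$ ($b = \frac{0}{5} = 0 \cdot \frac{1}{5} = 0$)
$l{\left(J,D \right)} = \frac{9}{76}$
$\frac{l{\left(O{\left(7 \right)},-84 \right)}}{M} = \frac{9}{76 \cdot 4317} = \frac{9}{76} \cdot \frac{1}{4317} = \frac{3}{109364}$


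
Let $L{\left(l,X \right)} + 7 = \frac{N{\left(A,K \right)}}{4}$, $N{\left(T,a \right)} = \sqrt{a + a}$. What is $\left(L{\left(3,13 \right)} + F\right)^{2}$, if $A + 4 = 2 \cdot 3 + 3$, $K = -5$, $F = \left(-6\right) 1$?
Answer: $\frac{\left(52 - i \sqrt{10}\right)^{2}}{16} \approx 168.38 - 20.555 i$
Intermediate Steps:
$F = -6$
$A = 5$ ($A = -4 + \left(2 \cdot 3 + 3\right) = -4 + \left(6 + 3\right) = -4 + 9 = 5$)
$N{\left(T,a \right)} = \sqrt{2} \sqrt{a}$ ($N{\left(T,a \right)} = \sqrt{2 a} = \sqrt{2} \sqrt{a}$)
$L{\left(l,X \right)} = -7 + \frac{i \sqrt{10}}{4}$ ($L{\left(l,X \right)} = -7 + \frac{\sqrt{2} \sqrt{-5}}{4} = -7 + \sqrt{2} i \sqrt{5} \cdot \frac{1}{4} = -7 + i \sqrt{10} \cdot \frac{1}{4} = -7 + \frac{i \sqrt{10}}{4}$)
$\left(L{\left(3,13 \right)} + F\right)^{2} = \left(\left(-7 + \frac{i \sqrt{10}}{4}\right) - 6\right)^{2} = \left(-13 + \frac{i \sqrt{10}}{4}\right)^{2}$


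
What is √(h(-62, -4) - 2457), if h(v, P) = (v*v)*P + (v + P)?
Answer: I*√17899 ≈ 133.79*I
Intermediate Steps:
h(v, P) = P + v + P*v² (h(v, P) = v²*P + (P + v) = P*v² + (P + v) = P + v + P*v²)
√(h(-62, -4) - 2457) = √((-4 - 62 - 4*(-62)²) - 2457) = √((-4 - 62 - 4*3844) - 2457) = √((-4 - 62 - 15376) - 2457) = √(-15442 - 2457) = √(-17899) = I*√17899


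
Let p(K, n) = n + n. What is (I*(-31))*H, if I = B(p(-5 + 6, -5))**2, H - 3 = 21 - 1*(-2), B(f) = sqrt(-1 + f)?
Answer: 8866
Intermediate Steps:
p(K, n) = 2*n
H = 26 (H = 3 + (21 - 1*(-2)) = 3 + (21 + 2) = 3 + 23 = 26)
I = -11 (I = (sqrt(-1 + 2*(-5)))**2 = (sqrt(-1 - 10))**2 = (sqrt(-11))**2 = (I*sqrt(11))**2 = -11)
(I*(-31))*H = -11*(-31)*26 = 341*26 = 8866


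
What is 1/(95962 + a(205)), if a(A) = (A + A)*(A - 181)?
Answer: 1/105802 ≈ 9.4516e-6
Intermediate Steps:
a(A) = 2*A*(-181 + A) (a(A) = (2*A)*(-181 + A) = 2*A*(-181 + A))
1/(95962 + a(205)) = 1/(95962 + 2*205*(-181 + 205)) = 1/(95962 + 2*205*24) = 1/(95962 + 9840) = 1/105802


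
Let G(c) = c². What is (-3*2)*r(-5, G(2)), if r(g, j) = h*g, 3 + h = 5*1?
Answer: 60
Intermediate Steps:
h = 2 (h = -3 + 5*1 = -3 + 5 = 2)
r(g, j) = 2*g
(-3*2)*r(-5, G(2)) = (-3*2)*(2*(-5)) = -6*(-10) = 60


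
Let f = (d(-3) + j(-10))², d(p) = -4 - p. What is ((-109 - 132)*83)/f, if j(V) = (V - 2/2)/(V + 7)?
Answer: -180027/64 ≈ -2812.9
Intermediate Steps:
j(V) = (-1 + V)/(7 + V) (j(V) = (V - 2*½)/(7 + V) = (V - 1)/(7 + V) = (-1 + V)/(7 + V))
f = 64/9 (f = ((-4 - 1*(-3)) + (-1 - 10)/(7 - 10))² = ((-4 + 3) - 11/(-3))² = (-1 - ⅓*(-11))² = (-1 + 11/3)² = (8/3)² = 64/9 ≈ 7.1111)
((-109 - 132)*83)/f = ((-109 - 132)*83)/(64/9) = -241*83*(9/64) = -20003*9/64 = -180027/64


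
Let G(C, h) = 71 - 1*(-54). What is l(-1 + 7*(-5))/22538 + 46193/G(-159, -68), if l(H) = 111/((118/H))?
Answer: 30712261228/83108875 ≈ 369.54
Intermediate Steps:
G(C, h) = 125 (G(C, h) = 71 + 54 = 125)
l(H) = 111*H/118 (l(H) = 111*(H/118) = 111*H/118)
l(-1 + 7*(-5))/22538 + 46193/G(-159, -68) = (111*(-1 + 7*(-5))/118)/22538 + 46193/125 = (111*(-1 - 35)/118)*(1/22538) + 46193*(1/125) = ((111/118)*(-36))*(1/22538) + 46193/125 = -1998/59*1/22538 + 46193/125 = -999/664871 + 46193/125 = 30712261228/83108875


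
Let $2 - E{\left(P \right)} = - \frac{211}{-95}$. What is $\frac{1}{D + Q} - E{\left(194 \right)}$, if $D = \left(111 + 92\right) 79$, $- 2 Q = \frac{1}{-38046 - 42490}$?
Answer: $\frac{10852129361}{49079121635} \approx 0.22111$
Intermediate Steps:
$E{\left(P \right)} = - \frac{21}{95}$ ($E{\left(P \right)} = 2 - - \frac{211}{-95} = 2 - \left(-211\right) \left(- \frac{1}{95}\right) = 2 - \frac{211}{95} = - \frac{21}{95}$)
$Q = \frac{1}{161072}$ ($Q = - \frac{1}{2 \left(-38046 - 42490\right)} = - \frac{1}{2 \left(-80536\right)} = \left(- \frac{1}{2}\right) \left(- \frac{1}{80536}\right) = \frac{1}{161072} \approx 6.2084 \cdot 10^{-6}$)
$D = 16037$ ($D = 203 \cdot 79 = 16037$)
$\frac{1}{D + Q} - E{\left(194 \right)} = \frac{1}{16037 + \frac{1}{161072}} - - \frac{21}{95} = \frac{1}{\frac{2583111665}{161072}} + \frac{21}{95} = \frac{161072}{2583111665} + \frac{21}{95} = \frac{10852129361}{49079121635}$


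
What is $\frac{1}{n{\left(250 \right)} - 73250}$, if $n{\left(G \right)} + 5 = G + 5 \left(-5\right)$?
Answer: $- \frac{1}{73030} \approx -1.3693 \cdot 10^{-5}$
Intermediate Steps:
$n{\left(G \right)} = -30 + G$ ($n{\left(G \right)} = -5 + \left(G + 5 \left(-5\right)\right) = -5 + \left(G - 25\right) = -5 + \left(-25 + G\right) = -30 + G$)
$\frac{1}{n{\left(250 \right)} - 73250} = \frac{1}{\left(-30 + 250\right) - 73250} = \frac{1}{220 - 73250} = \frac{1}{-73030} = - \frac{1}{73030}$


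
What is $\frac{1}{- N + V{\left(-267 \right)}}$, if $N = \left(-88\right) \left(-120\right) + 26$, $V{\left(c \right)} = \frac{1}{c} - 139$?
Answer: $- \frac{267}{2863576} \approx -9.324 \cdot 10^{-5}$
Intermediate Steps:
$V{\left(c \right)} = -139 + \frac{1}{c}$
$N = 10586$ ($N = 10560 + 26 = 10586$)
$\frac{1}{- N + V{\left(-267 \right)}} = \frac{1}{\left(-1\right) 10586 - \left(139 - \frac{1}{-267}\right)} = \frac{1}{-10586 - \frac{37114}{267}} = \frac{1}{- \frac{2863576}{267}} = - \frac{267}{2863576}$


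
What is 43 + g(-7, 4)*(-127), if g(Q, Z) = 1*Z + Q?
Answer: 424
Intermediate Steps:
g(Q, Z) = Q + Z (g(Q, Z) = Z + Q = Q + Z)
43 + g(-7, 4)*(-127) = 43 + (-7 + 4)*(-127) = 43 - 3*(-127) = 43 + 381 = 424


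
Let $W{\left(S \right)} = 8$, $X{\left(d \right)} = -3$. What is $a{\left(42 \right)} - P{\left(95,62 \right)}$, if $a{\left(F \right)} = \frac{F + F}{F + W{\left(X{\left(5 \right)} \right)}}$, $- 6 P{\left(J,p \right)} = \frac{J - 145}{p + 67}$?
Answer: $\frac{15629}{9675} \approx 1.6154$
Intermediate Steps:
$P{\left(J,p \right)} = - \frac{-145 + J}{6 \left(67 + p\right)}$ ($P{\left(J,p \right)} = - \frac{\left(J - 145\right) \frac{1}{p + 67}}{6} = - \frac{\left(-145 + J\right) \frac{1}{67 + p}}{6} = - \frac{\frac{1}{67 + p} \left(-145 + J\right)}{6} = - \frac{-145 + J}{6 \left(67 + p\right)}$)
$a{\left(F \right)} = \frac{2 F}{8 + F}$ ($a{\left(F \right)} = \frac{F + F}{F + 8} = \frac{2 F}{8 + F}$)
$a{\left(42 \right)} - P{\left(95,62 \right)} = 2 \cdot 42 \frac{1}{8 + 42} - \frac{145 - 95}{6 \left(67 + 62\right)} = 2 \cdot 42 \cdot \frac{1}{50} - \frac{145 - 95}{6 \cdot 129} = 2 \cdot 42 \cdot \frac{1}{50} - \frac{1}{6} \cdot \frac{1}{129} \cdot 50 = \frac{42}{25} - \frac{25}{387} = \frac{15629}{9675}$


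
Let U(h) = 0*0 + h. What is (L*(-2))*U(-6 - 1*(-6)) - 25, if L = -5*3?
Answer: -25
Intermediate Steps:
L = -15
U(h) = h (U(h) = 0 + h = h)
(L*(-2))*U(-6 - 1*(-6)) - 25 = (-15*(-2))*(-6 - 1*(-6)) - 25 = 30*(-6 + 6) - 25 = 30*0 - 25 = 0 - 25 = -25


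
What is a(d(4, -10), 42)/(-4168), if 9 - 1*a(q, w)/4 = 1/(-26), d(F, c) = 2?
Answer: -235/27092 ≈ -0.0086741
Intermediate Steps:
a(q, w) = 470/13 (a(q, w) = 36 - 4/(-26) = 36 - 4*(-1/26) = 36 + 2/13 = 470/13)
a(d(4, -10), 42)/(-4168) = (470/13)/(-4168) = (470/13)*(-1/4168) = -235/27092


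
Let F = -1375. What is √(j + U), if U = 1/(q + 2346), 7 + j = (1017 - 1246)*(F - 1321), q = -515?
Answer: 2*√517448513582/1831 ≈ 785.73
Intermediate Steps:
j = 617377 (j = -7 + (1017 - 1246)*(-1375 - 1321) = -7 - 229*(-2696) = -7 + 617384 = 617377)
U = 1/1831 (U = 1/(-515 + 2346) = 1/1831 ≈ 0.00054615)
√(j + U) = √(617377 + 1/1831) = √(1130417288/1831) = 2*√517448513582/1831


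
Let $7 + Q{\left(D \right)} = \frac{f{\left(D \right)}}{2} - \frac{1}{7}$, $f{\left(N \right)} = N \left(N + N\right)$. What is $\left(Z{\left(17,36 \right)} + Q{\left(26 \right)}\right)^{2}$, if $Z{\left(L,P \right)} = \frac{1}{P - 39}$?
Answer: $\frac{197093521}{441} \approx 4.4692 \cdot 10^{5}$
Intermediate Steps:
$f{\left(N \right)} = 2 N^{2}$ ($f{\left(N \right)} = N 2 N = 2 N^{2}$)
$Z{\left(L,P \right)} = \frac{1}{-39 + P}$
$Q{\left(D \right)} = - \frac{50}{7} + D^{2}$ ($Q{\left(D \right)} = -7 + \left(\frac{2 D^{2}}{2} - \frac{1}{7}\right) = -7 + \left(2 D^{2} \cdot \frac{1}{2} - \frac{1}{7}\right) = -7 + \left(D^{2} - \frac{1}{7}\right) = -7 + \left(- \frac{1}{7} + D^{2}\right) = - \frac{50}{7} + D^{2}$)
$\left(Z{\left(17,36 \right)} + Q{\left(26 \right)}\right)^{2} = \left(\frac{1}{-39 + 36} - \left(\frac{50}{7} - 26^{2}\right)\right)^{2} = \left(\frac{1}{-3} + \left(- \frac{50}{7} + 676\right)\right)^{2} = \left(- \frac{1}{3} + \frac{4682}{7}\right)^{2} = \left(\frac{14039}{21}\right)^{2} = \frac{197093521}{441}$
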